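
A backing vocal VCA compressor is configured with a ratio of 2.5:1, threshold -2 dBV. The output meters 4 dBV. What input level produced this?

13 dBV

That's 6 dB above the -2 dBV threshold.
Before 2.5:1 compression the overshoot was 6 × 2.5 = 15 dB, so input = -2 + 15 = 13 dBV.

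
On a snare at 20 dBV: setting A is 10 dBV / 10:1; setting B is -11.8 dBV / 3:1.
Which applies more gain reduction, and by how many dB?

A: GR = 10 − 10/10 = 9 dB.
B: GR = 31.8 − 31.8/3 = 21.2 dB.
Difference: 12.2 dB in favour of B.

B, by 12.2 dB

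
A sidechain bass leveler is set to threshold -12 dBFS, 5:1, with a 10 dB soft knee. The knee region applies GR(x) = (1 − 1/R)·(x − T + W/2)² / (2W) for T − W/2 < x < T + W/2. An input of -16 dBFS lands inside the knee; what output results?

x − T + W/2 = -16 − (-12) + 5 = 1.
GR = (1 − 1/5) × 1² / 20 = 0.8 × 1 / 20 = 0.04 dB.
Output = -16 − 0.04 = -16.04 dBFS.

-16.04 dBFS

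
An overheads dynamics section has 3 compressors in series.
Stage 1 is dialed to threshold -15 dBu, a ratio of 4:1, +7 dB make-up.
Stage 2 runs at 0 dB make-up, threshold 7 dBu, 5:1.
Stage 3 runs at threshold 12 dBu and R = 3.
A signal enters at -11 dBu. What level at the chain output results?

Stage 1: -11 dBu is 4 dB over -15 dBu; at 4:1 that becomes 1 dB over, giving -14 dBu; +7 dB make-up → -7 dBu.
Stage 2: -7 dBu ≤ 7 dBu, so stage 2 doesn't engage; output -7 dBu.
Stage 3: -7 dBu is at or below the 12 dBu threshold — no compression; output -7 dBu.

-7 dBu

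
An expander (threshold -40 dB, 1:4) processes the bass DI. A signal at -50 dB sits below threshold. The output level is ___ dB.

Below threshold, a 1:4 expander applies gain = (4−1)×(T − x) of attenuation.
(4−1) × 10 = 30 dB, so output = -50 − 30 = -80 dB.

-80 dB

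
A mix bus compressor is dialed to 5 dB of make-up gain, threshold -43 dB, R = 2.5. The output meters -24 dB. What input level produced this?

Stripping the +5 dB make-up gives -29 dB at the gain stage.
Post-compression overshoot = -29 − (-43) = 14 dB.
Before 2.5:1 compression the overshoot was 14 × 2.5 = 35 dB, so input = -43 + 35 = -8 dB.

-8 dB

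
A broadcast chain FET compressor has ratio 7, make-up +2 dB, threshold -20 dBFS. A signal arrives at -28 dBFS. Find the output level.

-26 dBFS

-28 dBFS is 8 dB below the -20 dBFS threshold, so no gain reduction is applied.
Make-up gain adds 2 dB: -28 + 2 = -26 dBFS.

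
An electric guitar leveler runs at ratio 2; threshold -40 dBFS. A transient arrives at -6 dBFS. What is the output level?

-6 dBFS sits 34 dB over threshold.
2:1 compression reduces that to 34/2 = 17 dB over.
That puts the output at -23 dBFS.

-23 dBFS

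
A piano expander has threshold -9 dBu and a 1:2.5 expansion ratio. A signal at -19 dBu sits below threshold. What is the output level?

Undershoot = (-9) − (-19) = 10 dB.
At 1:2.5, that expands to 25 dB under threshold.
Output = -9 − 25 = -34 dBu.

-34 dBu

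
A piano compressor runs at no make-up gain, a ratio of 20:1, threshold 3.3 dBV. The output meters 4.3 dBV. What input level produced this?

23.3 dBV

Post-compression overshoot = 4.3 − 3.3 = 1 dB.
Undo the ratio: input overshoot = 1 × 20 = 20 dB, giving input = 23.3 dBV.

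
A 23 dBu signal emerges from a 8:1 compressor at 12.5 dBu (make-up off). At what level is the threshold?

11 dBu

Input is 12 dB above T (since output overshoot × R = input overshoot: (12.5 − T)·8 = 23 − T gives T = 11 dBu).
Check: 11 + (23 − 11)/8 = 11 + 1.5 = 12.5 dBu. ✓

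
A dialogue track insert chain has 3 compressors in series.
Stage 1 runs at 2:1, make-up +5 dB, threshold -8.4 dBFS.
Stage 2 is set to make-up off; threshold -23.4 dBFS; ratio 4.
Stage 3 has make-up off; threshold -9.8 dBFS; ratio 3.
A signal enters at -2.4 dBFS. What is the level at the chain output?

Stage 1: overshoot 6 dB → 6/2 = 3 dB → -5.4 dBFS; +5 dB make-up → -0.4 dBFS.
Stage 2: 23 dB above -23.4 dBFS, reduced 4:1 to 5.75 dB above → -17.65 dBFS.
Stage 3: -17.65 dBFS is at or below the -9.8 dBFS threshold — no compression; output -17.65 dBFS.

-17.65 dBFS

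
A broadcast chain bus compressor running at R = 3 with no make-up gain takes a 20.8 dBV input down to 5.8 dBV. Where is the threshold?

-1.7 dBV

Input is 22.5 dB above T (since output overshoot × R = input overshoot: (5.8 − T)·3 = 20.8 − T gives T = -1.7 dBV).
Check: -1.7 + (20.8 − (-1.7))/3 = -1.7 + 7.5 = 5.8 dBV. ✓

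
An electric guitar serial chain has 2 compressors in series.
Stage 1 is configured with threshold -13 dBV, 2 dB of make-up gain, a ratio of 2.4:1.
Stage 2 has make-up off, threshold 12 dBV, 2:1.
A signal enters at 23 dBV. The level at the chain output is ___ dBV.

Stage 1: 36 dB above -13 dBV, reduced 2.4:1 to 15 dB above → 2 dBV; +2 dB make-up → 4 dBV.
Stage 2: 4 dBV is at or below the 12 dBV threshold — no compression; output 4 dBV.

4 dBV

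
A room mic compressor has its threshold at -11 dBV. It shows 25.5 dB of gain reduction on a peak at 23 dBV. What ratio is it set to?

Input overshoot = 23 − (-11) = 34 dB.
Output overshoot = 34 − 25.5 = 8.5 dB.
Ratio = input overshoot / output overshoot = 34 / 8.5 = 4.

4:1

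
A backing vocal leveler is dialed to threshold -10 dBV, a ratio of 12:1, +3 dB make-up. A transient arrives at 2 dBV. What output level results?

-6 dBV

Overshoot: 2 − (-10) = 12 dB.
At 12:1 the overshoot is divided by 12, leaving 1 dB above threshold.
That puts the output at -9 dBV; make-up adds 3 dB, giving -6 dBV.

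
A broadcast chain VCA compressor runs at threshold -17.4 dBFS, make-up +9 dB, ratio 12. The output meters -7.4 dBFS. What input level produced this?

Stripping the +9 dB make-up gives -16.4 dBFS at the gain stage.
Post-compression overshoot = -16.4 − (-17.4) = 1 dB.
Undo the ratio: input overshoot = 1 × 12 = 12 dB, giving input = -5.4 dBFS.

-5.4 dBFS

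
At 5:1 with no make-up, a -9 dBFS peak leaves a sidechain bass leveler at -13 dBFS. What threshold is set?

-14 dBFS

Gain reduction = -9 − (-13) = 4 dB; output overshoot = GR / (R − 1) = 4 / 4 = 1 dB.
Threshold = output − output overshoot = -13 − 1 = -14 dBFS.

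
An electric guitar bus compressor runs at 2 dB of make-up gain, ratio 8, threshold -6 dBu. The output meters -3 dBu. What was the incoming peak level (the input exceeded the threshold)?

2 dBu

Stripping the +2 dB make-up gives -5 dBu at the gain stage.
Post-compression overshoot = -5 − (-6) = 1 dB.
Before 8:1 compression the overshoot was 1 × 8 = 8 dB, so input = -6 + 8 = 2 dBu.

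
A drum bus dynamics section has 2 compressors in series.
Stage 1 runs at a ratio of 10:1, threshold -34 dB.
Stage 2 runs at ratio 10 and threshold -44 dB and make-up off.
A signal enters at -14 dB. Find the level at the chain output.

Stage 1: overshoot 20 dB → 20/10 = 2 dB → -32 dB.
Stage 2: -32 dB is 12 dB over -44 dB; at 10:1 that becomes 1.2 dB over, giving -42.8 dB.

-42.8 dB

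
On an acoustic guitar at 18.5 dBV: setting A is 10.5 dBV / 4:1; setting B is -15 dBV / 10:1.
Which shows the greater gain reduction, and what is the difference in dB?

A: overshoot 8 dB → output overshoot 2 dB → GR 6 dB.
B: overshoot 33.5 dB → output overshoot 3.35 dB → GR 30.15 dB.
Difference: 24.15 dB in favour of B.

B, by 24.15 dB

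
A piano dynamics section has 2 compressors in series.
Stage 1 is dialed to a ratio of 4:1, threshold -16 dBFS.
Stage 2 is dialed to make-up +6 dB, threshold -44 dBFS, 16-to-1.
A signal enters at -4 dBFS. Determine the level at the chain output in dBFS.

-36.0625 dBFS

Stage 1: overshoot 12 dB → 12/4 = 3 dB → -13 dBFS.
Stage 2: overshoot 31 dB → 31/16 = 1.9375 dB → -42.0625 dBFS; +6 dB make-up → -36.0625 dBFS.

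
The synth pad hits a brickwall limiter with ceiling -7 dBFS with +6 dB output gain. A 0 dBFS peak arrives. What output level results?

A brickwall limiter is an ∞:1 compressor: any input above the ceiling is clamped to -7 dBFS.
Output gain then adds 6 dB: -7 + 6 = -1 dBFS.

-1 dBFS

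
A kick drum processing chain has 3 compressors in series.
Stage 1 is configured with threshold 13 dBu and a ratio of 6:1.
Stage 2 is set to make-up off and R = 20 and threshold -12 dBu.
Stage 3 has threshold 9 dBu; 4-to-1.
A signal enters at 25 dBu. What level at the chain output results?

Stage 1: 25 dBu is 12 dB over 13 dBu; at 6:1 that becomes 2 dB over, giving 15 dBu.
Stage 2: 15 dBu is 27 dB over -12 dBu; at 20:1 that becomes 1.35 dB over, giving -10.65 dBu.
Stage 3: below threshold (-10.65 ≤ 9); passes unchanged; output -10.65 dBu.

-10.65 dBu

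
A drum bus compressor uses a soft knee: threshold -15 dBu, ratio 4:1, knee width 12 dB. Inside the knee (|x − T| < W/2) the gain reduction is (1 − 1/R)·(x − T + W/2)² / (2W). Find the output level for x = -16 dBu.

x − T + W/2 = -16 − (-15) + 6 = 5.
GR = (1 − 1/4) × 5² / 24 = 0.75 × 25 / 24 = 0.78125 dB.
Output = -16 − 0.78125 = -16.78125 dBu.

-16.78125 dBu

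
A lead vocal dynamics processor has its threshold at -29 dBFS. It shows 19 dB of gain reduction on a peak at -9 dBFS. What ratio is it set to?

20:1

Input overshoot = -9 − (-29) = 20 dB.
Output overshoot = 20 − 19 = 1 dB.
Ratio = input overshoot / output overshoot = 20 / 1 = 20.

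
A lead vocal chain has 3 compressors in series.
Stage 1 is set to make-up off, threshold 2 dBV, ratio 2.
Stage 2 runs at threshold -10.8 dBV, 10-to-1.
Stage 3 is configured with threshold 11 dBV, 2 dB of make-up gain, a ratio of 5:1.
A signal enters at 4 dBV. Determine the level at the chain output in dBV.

Stage 1: 2 dB above 2 dBV, reduced 2:1 to 1 dB above → 3 dBV.
Stage 2: 13.8 dB above -10.8 dBV, reduced 10:1 to 1.38 dB above → -9.42 dBV.
Stage 3: below threshold (-9.42 ≤ 11); passes unchanged; make-up brings it to -7.42 dBV.

-7.42 dBV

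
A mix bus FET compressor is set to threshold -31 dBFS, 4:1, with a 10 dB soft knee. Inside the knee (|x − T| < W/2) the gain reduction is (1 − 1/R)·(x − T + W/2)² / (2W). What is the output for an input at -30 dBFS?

x − T + W/2 = -30 − (-31) + 5 = 6.
GR = (1 − 1/4) × 6² / 20 = 0.75 × 36 / 20 = 1.35 dB.
Output = -30 − 1.35 = -31.35 dBFS.

-31.35 dBFS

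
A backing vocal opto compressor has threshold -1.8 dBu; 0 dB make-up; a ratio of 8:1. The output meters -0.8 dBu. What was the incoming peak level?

The compressed level sits -0.8 − (-1.8) = 1 dB over threshold.
Before 8:1 compression the overshoot was 1 × 8 = 8 dB, so input = -1.8 + 8 = 6.2 dBu.

6.2 dBu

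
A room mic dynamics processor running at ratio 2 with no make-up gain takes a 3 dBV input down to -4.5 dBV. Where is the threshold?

-12 dBV

Let T be the threshold. Output overshoot = (input overshoot)/R, so -4.5 − T = (3 − T)/2.
2·(-4.5 − T) = 3 − T → 1·T = -9 − 3 = -12.
T = -12/1 = -12 dBV.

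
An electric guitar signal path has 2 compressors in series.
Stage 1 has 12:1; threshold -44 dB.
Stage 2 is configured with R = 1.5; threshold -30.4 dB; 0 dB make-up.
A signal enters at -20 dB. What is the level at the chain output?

Stage 1: -20 dB is 24 dB over -44 dB; at 12:1 that becomes 2 dB over, giving -42 dB.
Stage 2: below threshold (-42 ≤ -30.4); passes unchanged; output -42 dB.

-42 dB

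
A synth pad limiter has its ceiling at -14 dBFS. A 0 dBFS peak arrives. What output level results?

-14 dBFS

At ∞:1, everything above -14 dBFS is held at the ceiling.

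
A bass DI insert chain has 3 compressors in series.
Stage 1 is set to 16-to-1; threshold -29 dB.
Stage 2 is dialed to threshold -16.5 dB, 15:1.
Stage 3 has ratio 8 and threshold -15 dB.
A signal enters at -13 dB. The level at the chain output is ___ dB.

Stage 1: -13 dB is 16 dB over -29 dB; at 16:1 that becomes 1 dB over, giving -28 dB.
Stage 2: -28 dB is at or below the -16.5 dB threshold — no compression; output -28 dB.
Stage 3: below threshold (-28 ≤ -15); passes unchanged; output -28 dB.

-28 dB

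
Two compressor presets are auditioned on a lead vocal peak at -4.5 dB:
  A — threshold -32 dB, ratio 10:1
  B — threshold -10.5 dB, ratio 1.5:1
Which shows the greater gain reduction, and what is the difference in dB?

A: 27.5 dB over, compressed to 2.75 dB over, so 24.75 dB of GR.
B: 6 dB over, compressed to 4 dB over, so 2 dB of GR.
Difference: 22.75 dB in favour of A.

A, by 22.75 dB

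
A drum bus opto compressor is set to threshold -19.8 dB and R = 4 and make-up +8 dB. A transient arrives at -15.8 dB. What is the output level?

-10.8 dB

Overshoot: -15.8 − (-19.8) = 4 dB.
4:1 compression reduces that to 4/4 = 1 dB over.
That puts the output at -18.8 dB; make-up adds 8 dB, giving -10.8 dB.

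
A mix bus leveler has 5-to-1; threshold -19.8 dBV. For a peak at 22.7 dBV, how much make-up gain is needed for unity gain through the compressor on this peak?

The peak compresses to -19.8 + 42.5/5 = -11.3 dBV.
To reach 22.7 dBV requires 22.7 − (-11.3) = 34 dB of make-up.

34 dB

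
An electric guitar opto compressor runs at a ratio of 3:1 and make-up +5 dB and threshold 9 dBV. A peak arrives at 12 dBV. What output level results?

The input is 3 dB above the 9 dBV threshold.
At 3:1 the overshoot is divided by 3, leaving 1 dB above threshold.
So the level is 9 + 1 = 10 dBV; make-up adds 5 dB, giving 15 dBV.

15 dBV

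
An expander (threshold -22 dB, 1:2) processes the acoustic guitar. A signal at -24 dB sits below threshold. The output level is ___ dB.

-26 dB

The input is 2 dB below the -22 dB threshold.
A 1:2 expander multiplies undershoot by 2: 2 × 2 = 4 dB below threshold.
Output = -22 − 4 = -26 dB.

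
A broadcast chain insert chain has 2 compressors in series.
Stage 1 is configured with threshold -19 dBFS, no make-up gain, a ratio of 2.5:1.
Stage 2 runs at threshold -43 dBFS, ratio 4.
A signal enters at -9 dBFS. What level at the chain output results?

-36 dBFS

Stage 1: 10 dB above -19 dBFS, reduced 2.5:1 to 4 dB above → -15 dBFS.
Stage 2: overshoot 28 dB → 28/4 = 7 dB → -36 dBFS.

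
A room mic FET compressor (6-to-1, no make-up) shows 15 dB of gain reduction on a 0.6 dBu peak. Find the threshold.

Gain reduction = 0.6 − (-14.4) = 15 dB; output overshoot = GR / (R − 1) = 15 / 5 = 3 dB.
Threshold = output − output overshoot = -14.4 − 3 = -17.4 dBu.

-17.4 dBu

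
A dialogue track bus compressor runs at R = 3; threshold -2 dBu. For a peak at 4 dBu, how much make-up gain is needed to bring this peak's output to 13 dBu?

13 dB

Overshoot 6 dB → 6/3 = 2 dB after compression, so the compressed level is -2 + 2 = 0 dBu.
Make-up = target − compressed = 13 − 0 = 13 dB.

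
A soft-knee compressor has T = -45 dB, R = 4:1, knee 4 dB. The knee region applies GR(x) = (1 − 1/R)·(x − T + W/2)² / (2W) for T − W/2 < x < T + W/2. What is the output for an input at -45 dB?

x − T + W/2 = -45 − (-45) + 2 = 2.
GR = (1 − 1/4) × 2² / 8 = 0.75 × 4 / 8 = 0.375 dB.
Output = -45 − 0.375 = -45.375 dB.

-45.375 dB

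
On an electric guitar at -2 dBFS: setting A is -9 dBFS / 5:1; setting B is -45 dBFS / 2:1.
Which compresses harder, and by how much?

B, by 15.9 dB

A: overshoot 7 dB → output overshoot 1.4 dB → GR 5.6 dB.
B: overshoot 43 dB → output overshoot 21.5 dB → GR 21.5 dB.
B applies 15.9 dB more gain reduction.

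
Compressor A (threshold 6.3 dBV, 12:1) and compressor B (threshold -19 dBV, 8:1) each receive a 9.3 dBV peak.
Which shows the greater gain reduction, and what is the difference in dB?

B, by 22.0125 dB

A: overshoot 3 dB → output overshoot 0.25 dB → GR 2.75 dB.
B: overshoot 28.3 dB → output overshoot 3.5375 dB → GR 24.7625 dB.
B applies 22.0125 dB more gain reduction.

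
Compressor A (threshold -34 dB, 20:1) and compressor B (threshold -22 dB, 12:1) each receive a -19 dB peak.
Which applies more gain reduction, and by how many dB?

A: overshoot 15 dB → output overshoot 0.75 dB → GR 14.25 dB.
B: overshoot 3 dB → output overshoot 0.25 dB → GR 2.75 dB.
A reduces 11.5 dB more.

A, by 11.5 dB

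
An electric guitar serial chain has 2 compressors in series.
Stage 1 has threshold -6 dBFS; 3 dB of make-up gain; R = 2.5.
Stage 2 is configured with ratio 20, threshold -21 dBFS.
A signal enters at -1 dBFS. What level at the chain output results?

-20 dBFS

Stage 1: -1 dBFS is 5 dB over -6 dBFS; at 2.5:1 that becomes 2 dB over, giving -4 dBFS; +3 dB make-up → -1 dBFS.
Stage 2: -1 dBFS is 20 dB over -21 dBFS; at 20:1 that becomes 1 dB over, giving -20 dBFS.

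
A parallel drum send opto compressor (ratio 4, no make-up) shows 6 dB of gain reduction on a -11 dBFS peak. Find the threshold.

Let T be the threshold. Output overshoot = (input overshoot)/R, so -17 − T = (-11 − T)/4.
4·(-17 − T) = -11 − T → 3·T = -68 − (-11) = -57.
T = -57/3 = -19 dBFS.

-19 dBFS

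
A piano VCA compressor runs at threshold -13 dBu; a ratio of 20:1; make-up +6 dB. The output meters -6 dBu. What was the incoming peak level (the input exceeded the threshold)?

7 dBu

Before make-up, the level was -6 − 6 = -12 dBu.
Post-compression overshoot = -12 − (-13) = 1 dB.
Undo the ratio: input overshoot = 1 × 20 = 20 dB, giving input = 7 dBu.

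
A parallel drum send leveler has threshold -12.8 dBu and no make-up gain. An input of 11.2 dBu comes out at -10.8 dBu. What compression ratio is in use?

12:1

Input overshoot = 11.2 − (-12.8) = 24 dB; output overshoot = -10.8 − (-12.8) = 2 dB.
Ratio = 24 / 2 = 12.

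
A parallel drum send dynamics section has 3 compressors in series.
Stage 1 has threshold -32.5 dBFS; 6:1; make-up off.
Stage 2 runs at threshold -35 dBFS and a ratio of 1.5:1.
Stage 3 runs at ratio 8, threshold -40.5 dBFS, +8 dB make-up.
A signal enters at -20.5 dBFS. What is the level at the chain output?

Stage 1: 12 dB above -32.5 dBFS, reduced 6:1 to 2 dB above → -30.5 dBFS.
Stage 2: overshoot 4.5 dB → 4.5/1.5 = 3 dB → -32 dBFS.
Stage 3: 8.5 dB above -40.5 dBFS, reduced 8:1 to 1.0625 dB above → -39.4375 dBFS; +8 dB make-up → -31.4375 dBFS.

-31.4375 dBFS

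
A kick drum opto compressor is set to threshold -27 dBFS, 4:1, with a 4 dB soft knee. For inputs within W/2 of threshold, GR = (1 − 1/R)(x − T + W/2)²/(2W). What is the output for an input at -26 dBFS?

-26.84375 dBFS

x − T + W/2 = -26 − (-27) + 2 = 3.
GR = (1 − 1/4) × 3² / 8 = 0.75 × 9 / 8 = 0.84375 dB.
Output = -26 − 0.84375 = -26.84375 dBFS.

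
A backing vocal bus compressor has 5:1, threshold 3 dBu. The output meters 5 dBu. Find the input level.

That's 2 dB above the 3 dBu threshold.
Input overshoot = R × output overshoot = 10 dB → input = 3 + 10 = 13 dBu.

13 dBu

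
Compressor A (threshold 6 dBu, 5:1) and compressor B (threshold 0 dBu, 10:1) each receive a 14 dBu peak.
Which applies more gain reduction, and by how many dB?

B, by 6.2 dB

A: GR = 8 − 8/5 = 6.4 dB.
B: GR = 14 − 14/10 = 12.6 dB.
B applies 6.2 dB more gain reduction.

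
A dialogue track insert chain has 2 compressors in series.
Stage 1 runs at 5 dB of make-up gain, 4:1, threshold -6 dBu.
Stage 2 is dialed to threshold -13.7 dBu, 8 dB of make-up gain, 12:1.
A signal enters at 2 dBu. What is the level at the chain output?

-4.475 dBu

Stage 1: 8 dB above -6 dBu, reduced 4:1 to 2 dB above → -4 dBu; +5 dB make-up → 1 dBu.
Stage 2: 14.7 dB above -13.7 dBu, reduced 12:1 to 1.225 dB above → -12.475 dBu; +8 dB make-up → -4.475 dBu.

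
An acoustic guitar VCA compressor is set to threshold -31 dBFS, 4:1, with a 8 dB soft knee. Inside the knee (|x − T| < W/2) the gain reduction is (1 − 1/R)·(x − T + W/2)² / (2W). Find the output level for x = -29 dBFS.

x − T + W/2 = -29 − (-31) + 4 = 6.
GR = (1 − 1/4) × 6² / 16 = 0.75 × 36 / 16 = 1.6875 dB.
Output = -29 − 1.6875 = -30.6875 dBFS.

-30.6875 dBFS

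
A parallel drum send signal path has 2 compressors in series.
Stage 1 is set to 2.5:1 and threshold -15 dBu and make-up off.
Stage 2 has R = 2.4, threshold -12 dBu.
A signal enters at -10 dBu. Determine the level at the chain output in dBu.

-13 dBu

Stage 1: 5 dB above -15 dBu, reduced 2.5:1 to 2 dB above → -13 dBu.
Stage 2: -13 dBu is at or below the -12 dBu threshold — no compression; output -13 dBu.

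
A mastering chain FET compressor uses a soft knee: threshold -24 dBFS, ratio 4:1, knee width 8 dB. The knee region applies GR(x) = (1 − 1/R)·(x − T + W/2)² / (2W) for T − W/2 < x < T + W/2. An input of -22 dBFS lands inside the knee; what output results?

-23.6875 dBFS

x − T + W/2 = -22 − (-24) + 4 = 6.
GR = (1 − 1/4) × 6² / 16 = 0.75 × 36 / 16 = 1.6875 dB.
Output = -22 − 1.6875 = -23.6875 dBFS.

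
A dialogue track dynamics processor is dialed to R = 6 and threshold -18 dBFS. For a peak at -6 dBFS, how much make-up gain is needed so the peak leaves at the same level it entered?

10 dB

Without make-up, output = threshold + overshoot/6 = -18 + 2 = -16 dBFS.
Gap to target: 10 dB.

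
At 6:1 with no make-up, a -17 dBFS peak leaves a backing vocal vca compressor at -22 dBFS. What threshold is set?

-23 dBFS

Gain reduction = -17 − (-22) = 5 dB; output overshoot = GR / (R − 1) = 5 / 5 = 1 dB.
Threshold = output − output overshoot = -22 − 1 = -23 dBFS.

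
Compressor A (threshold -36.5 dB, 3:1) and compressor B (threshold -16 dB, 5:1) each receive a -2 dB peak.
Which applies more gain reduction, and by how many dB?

A, by 11.8 dB

A: 34.5 dB over, compressed to 11.5 dB over, so 23 dB of GR.
B: 14 dB over, compressed to 2.8 dB over, so 11.2 dB of GR.
Difference: 11.8 dB in favour of A.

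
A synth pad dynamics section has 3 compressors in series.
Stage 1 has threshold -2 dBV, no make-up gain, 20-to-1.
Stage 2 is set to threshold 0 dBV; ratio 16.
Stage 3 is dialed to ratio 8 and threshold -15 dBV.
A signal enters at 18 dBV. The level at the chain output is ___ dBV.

Stage 1: 20 dB above -2 dBV, reduced 20:1 to 1 dB above → -1 dBV.
Stage 2: -1 dBV ≤ 0 dBV, so stage 2 doesn't engage; output -1 dBV.
Stage 3: overshoot 14 dB → 14/8 = 1.75 dB → -13.25 dBV.

-13.25 dBV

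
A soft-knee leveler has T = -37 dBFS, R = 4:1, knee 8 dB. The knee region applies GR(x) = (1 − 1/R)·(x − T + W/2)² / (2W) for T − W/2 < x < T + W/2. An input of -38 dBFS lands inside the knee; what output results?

-38.421875 dBFS

x − T + W/2 = -38 − (-37) + 4 = 3.
GR = (1 − 1/4) × 3² / 16 = 0.75 × 9 / 16 = 0.421875 dB.
Output = -38 − 0.421875 = -38.421875 dBFS.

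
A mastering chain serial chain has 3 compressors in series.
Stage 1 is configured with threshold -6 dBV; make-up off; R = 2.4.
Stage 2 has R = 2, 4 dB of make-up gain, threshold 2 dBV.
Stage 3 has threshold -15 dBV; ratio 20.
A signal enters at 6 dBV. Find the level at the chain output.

Stage 1: 6 dBV is 12 dB over -6 dBV; at 2.4:1 that becomes 5 dB over, giving -1 dBV.
Stage 2: below threshold (-1 ≤ 2); passes unchanged; make-up brings it to 3 dBV.
Stage 3: 18 dB above -15 dBV, reduced 20:1 to 0.9 dB above → -14.1 dBV.

-14.1 dBV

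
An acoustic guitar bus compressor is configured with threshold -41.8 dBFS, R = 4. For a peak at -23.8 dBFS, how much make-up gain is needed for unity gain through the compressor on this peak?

The peak compresses to -41.8 + 18/4 = -37.3 dBFS.
To reach -23.8 dBFS requires -23.8 − (-37.3) = 13.5 dB of make-up.

13.5 dB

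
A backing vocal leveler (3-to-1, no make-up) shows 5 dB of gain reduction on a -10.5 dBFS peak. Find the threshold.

Input is 7.5 dB above T (since output overshoot × R = input overshoot: (-15.5 − T)·3 = -10.5 − T gives T = -18 dBFS).
Check: -18 + (-10.5 − (-18))/3 = -18 + 2.5 = -15.5 dBFS. ✓

-18 dBFS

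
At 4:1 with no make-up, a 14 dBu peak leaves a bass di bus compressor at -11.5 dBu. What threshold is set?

-20 dBu

Input is 34 dB above T (since output overshoot × R = input overshoot: (-11.5 − T)·4 = 14 − T gives T = -20 dBu).
Check: -20 + (14 − (-20))/4 = -20 + 8.5 = -11.5 dBu. ✓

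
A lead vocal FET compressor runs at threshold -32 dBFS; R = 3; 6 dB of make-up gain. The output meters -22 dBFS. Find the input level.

-20 dBFS

Remove make-up: -22 − 6 = -28 dBFS.
That's 4 dB above the -32 dBFS threshold.
Undo the ratio: input overshoot = 4 × 3 = 12 dB, giving input = -20 dBFS.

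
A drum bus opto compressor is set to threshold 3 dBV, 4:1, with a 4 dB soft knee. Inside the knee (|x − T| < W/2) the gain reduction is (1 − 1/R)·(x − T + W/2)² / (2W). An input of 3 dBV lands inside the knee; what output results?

2.625 dBV

x − T + W/2 = 3 − 3 + 2 = 2.
GR = (1 − 1/4) × 2² / 8 = 0.75 × 4 / 8 = 0.375 dB.
Output = 3 − 0.375 = 2.625 dBV.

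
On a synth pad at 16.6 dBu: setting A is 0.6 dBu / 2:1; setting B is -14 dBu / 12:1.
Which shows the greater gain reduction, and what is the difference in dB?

B, by 20.05 dB

A: GR = 16 − 16/2 = 8 dB.
B: GR = 30.6 − 30.6/12 = 28.05 dB.
B applies 20.05 dB more gain reduction.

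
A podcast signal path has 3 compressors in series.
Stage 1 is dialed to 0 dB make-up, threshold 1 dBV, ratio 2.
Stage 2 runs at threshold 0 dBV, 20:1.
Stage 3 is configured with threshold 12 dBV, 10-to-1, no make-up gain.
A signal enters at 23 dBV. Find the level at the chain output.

Stage 1: 22 dB above 1 dBV, reduced 2:1 to 11 dB above → 12 dBV.
Stage 2: overshoot 12 dB → 12/20 = 0.6 dB → 0.6 dBV.
Stage 3: below threshold (0.6 ≤ 12); passes unchanged; output 0.6 dBV.

0.6 dBV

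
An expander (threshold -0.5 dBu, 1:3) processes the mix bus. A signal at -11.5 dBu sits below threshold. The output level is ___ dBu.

-33.5 dBu

The input is 11 dB below the -0.5 dBu threshold.
A 1:3 expander multiplies undershoot by 3: 11 × 3 = 33 dB below threshold.
Output = -0.5 − 33 = -33.5 dBu.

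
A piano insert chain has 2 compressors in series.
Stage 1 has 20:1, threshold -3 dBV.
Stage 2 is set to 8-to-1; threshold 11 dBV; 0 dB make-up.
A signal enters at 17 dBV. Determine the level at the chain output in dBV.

Stage 1: 17 dBV is 20 dB over -3 dBV; at 20:1 that becomes 1 dB over, giving -2 dBV.
Stage 2: -2 dBV ≤ 11 dBV, so stage 2 doesn't engage; output -2 dBV.

-2 dBV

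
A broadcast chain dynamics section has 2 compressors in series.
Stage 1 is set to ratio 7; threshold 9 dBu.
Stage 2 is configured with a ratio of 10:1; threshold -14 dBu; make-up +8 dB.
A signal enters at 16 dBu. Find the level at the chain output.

-3.6 dBu

Stage 1: 16 dBu is 7 dB over 9 dBu; at 7:1 that becomes 1 dB over, giving 10 dBu.
Stage 2: 24 dB above -14 dBu, reduced 10:1 to 2.4 dB above → -11.6 dBu; +8 dB make-up → -3.6 dBu.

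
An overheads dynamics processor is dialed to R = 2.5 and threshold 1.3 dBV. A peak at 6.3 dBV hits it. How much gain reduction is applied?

6.3 dBV exceeds the threshold by 5 dB.
After 2.5:1 compression the overshoot becomes 5/2.5 = 2 dB.
GR = overshoot in − overshoot out = 5 − 2 = 3 dB.

3 dB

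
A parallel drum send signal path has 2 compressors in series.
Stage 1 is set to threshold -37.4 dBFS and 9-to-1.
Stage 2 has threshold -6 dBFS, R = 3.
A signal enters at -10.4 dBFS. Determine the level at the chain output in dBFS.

-34.4 dBFS

Stage 1: 27 dB above -37.4 dBFS, reduced 9:1 to 3 dB above → -34.4 dBFS.
Stage 2: below threshold (-34.4 ≤ -6); passes unchanged; output -34.4 dBFS.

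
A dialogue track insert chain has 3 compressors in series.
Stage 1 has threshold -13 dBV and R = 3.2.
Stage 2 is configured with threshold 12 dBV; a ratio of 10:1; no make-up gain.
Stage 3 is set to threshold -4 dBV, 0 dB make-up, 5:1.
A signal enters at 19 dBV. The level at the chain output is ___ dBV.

-3.8 dBV

Stage 1: 32 dB above -13 dBV, reduced 3.2:1 to 10 dB above → -3 dBV.
Stage 2: -3 dBV ≤ 12 dBV, so stage 2 doesn't engage; output -3 dBV.
Stage 3: 1 dB above -4 dBV, reduced 5:1 to 0.2 dB above → -3.8 dBV.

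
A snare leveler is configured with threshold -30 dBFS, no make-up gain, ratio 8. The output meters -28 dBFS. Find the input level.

Post-compression overshoot = -28 − (-30) = 2 dB.
Undo the ratio: input overshoot = 2 × 8 = 16 dB, giving input = -14 dBFS.

-14 dBFS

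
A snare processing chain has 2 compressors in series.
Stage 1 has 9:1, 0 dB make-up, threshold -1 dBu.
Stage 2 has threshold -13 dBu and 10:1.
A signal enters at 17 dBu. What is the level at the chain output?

Stage 1: overshoot 18 dB → 18/9 = 2 dB → 1 dBu.
Stage 2: 14 dB above -13 dBu, reduced 10:1 to 1.4 dB above → -11.6 dBu.

-11.6 dBu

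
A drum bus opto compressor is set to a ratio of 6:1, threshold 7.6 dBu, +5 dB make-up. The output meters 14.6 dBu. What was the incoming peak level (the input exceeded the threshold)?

Remove make-up: 14.6 − 5 = 9.6 dBu.
That's 2 dB above the 7.6 dBu threshold.
Before 6:1 compression the overshoot was 2 × 6 = 12 dB, so input = 7.6 + 12 = 19.6 dBu.

19.6 dBu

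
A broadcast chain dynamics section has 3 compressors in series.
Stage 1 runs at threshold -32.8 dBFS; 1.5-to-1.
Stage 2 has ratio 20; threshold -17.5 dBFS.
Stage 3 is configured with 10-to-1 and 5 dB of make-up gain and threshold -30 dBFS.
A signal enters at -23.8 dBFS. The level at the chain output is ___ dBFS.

Stage 1: 9 dB above -32.8 dBFS, reduced 1.5:1 to 6 dB above → -26.8 dBFS.
Stage 2: -26.8 dBFS is at or below the -17.5 dBFS threshold — no compression; output -26.8 dBFS.
Stage 3: overshoot 3.2 dB → 3.2/10 = 0.32 dB → -29.68 dBFS; +5 dB make-up → -24.68 dBFS.

-24.68 dBFS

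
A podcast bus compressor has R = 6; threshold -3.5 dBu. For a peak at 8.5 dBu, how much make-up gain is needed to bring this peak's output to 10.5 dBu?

The peak compresses to -3.5 + 12/6 = -1.5 dBu.
To reach 10.5 dBu requires 10.5 − (-1.5) = 12 dB of make-up.

12 dB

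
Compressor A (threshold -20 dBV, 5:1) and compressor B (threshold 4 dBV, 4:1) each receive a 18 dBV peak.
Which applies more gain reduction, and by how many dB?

A, by 19.9 dB

A: overshoot 38 dB → output overshoot 7.6 dB → GR 30.4 dB.
B: overshoot 14 dB → output overshoot 3.5 dB → GR 10.5 dB.
A reduces 19.9 dB more.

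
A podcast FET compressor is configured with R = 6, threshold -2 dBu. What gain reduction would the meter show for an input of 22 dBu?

20 dB

The signal is 24 dB above threshold.
At 6:1, output sits 24/6 = 4 dB above threshold.
GR = overshoot in − overshoot out = 24 − 4 = 20 dB.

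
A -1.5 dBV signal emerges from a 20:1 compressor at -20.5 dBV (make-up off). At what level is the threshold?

Input is 20 dB above T (since output overshoot × R = input overshoot: (-20.5 − T)·20 = -1.5 − T gives T = -21.5 dBV).
Check: -21.5 + (-1.5 − (-21.5))/20 = -21.5 + 1 = -20.5 dBV. ✓

-21.5 dBV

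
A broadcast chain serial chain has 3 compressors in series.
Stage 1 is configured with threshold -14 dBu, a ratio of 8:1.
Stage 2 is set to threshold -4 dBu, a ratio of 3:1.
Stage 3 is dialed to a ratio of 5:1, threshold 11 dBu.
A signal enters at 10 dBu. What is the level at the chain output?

-11 dBu

Stage 1: 24 dB above -14 dBu, reduced 8:1 to 3 dB above → -11 dBu.
Stage 2: -11 dBu is at or below the -4 dBu threshold — no compression; output -11 dBu.
Stage 3: below threshold (-11 ≤ 11); passes unchanged; output -11 dBu.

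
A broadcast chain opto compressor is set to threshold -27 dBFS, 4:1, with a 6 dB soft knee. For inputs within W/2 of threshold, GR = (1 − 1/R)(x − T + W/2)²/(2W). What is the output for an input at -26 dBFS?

x − T + W/2 = -26 − (-27) + 3 = 4.
GR = (1 − 1/4) × 4² / 12 = 0.75 × 16 / 12 = 1 dB.
Output = -26 − 1 = -27 dBFS.

-27 dBFS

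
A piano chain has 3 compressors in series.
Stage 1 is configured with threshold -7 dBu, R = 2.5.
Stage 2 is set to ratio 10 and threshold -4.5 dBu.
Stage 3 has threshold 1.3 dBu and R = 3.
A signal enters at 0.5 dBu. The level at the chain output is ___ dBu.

Stage 1: 7.5 dB above -7 dBu, reduced 2.5:1 to 3 dB above → -4 dBu.
Stage 2: overshoot 0.5 dB → 0.5/10 = 0.05 dB → -4.45 dBu.
Stage 3: -4.45 dBu is at or below the 1.3 dBu threshold — no compression; output -4.45 dBu.

-4.45 dBu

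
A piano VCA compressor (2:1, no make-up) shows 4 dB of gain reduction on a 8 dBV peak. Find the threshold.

0 dBV

Input is 8 dB above T (since output overshoot × R = input overshoot: (4 − T)·2 = 8 − T gives T = 0 dBV).
Check: 0 + (8 − 0)/2 = 0 + 4 = 4 dBV. ✓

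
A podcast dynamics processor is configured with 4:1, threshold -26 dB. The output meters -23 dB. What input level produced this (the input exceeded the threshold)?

The compressed level sits -23 − (-26) = 3 dB over threshold.
Undo the ratio: input overshoot = 3 × 4 = 12 dB, giving input = -14 dB.

-14 dB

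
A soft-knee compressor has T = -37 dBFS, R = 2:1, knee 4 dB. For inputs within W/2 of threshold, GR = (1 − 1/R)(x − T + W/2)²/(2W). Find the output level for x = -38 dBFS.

-38.0625 dBFS

x − T + W/2 = -38 − (-37) + 2 = 1.
GR = (1 − 1/2) × 1² / 8 = 0.5 × 1 / 8 = 0.0625 dB.
Output = -38 − 0.0625 = -38.0625 dBFS.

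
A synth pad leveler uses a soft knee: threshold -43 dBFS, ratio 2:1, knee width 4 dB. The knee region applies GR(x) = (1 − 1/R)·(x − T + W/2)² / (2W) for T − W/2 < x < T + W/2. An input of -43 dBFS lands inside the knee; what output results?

-43.25 dBFS

x − T + W/2 = -43 − (-43) + 2 = 2.
GR = (1 − 1/2) × 2² / 8 = 0.5 × 4 / 8 = 0.25 dB.
Output = -43 − 0.25 = -43.25 dBFS.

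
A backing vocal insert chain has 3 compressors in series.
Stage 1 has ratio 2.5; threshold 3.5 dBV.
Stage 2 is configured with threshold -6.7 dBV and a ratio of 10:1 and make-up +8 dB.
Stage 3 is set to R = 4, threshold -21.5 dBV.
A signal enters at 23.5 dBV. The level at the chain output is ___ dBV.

Stage 1: overshoot 20 dB → 20/2.5 = 8 dB → 11.5 dBV.
Stage 2: 18.2 dB above -6.7 dBV, reduced 10:1 to 1.82 dB above → -4.88 dBV; +8 dB make-up → 3.12 dBV.
Stage 3: 24.62 dB above -21.5 dBV, reduced 4:1 to 6.155 dB above → -15.345 dBV.

-15.345 dBV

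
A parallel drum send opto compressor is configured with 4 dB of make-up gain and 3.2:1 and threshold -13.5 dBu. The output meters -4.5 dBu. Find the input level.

Stripping the +4 dB make-up gives -8.5 dBu at the gain stage.
Post-compression overshoot = -8.5 − (-13.5) = 5 dB.
Before 3.2:1 compression the overshoot was 5 × 3.2 = 16 dB, so input = -13.5 + 16 = 2.5 dBu.

2.5 dBu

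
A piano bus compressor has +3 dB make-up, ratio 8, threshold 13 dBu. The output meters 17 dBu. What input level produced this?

Remove make-up: 17 − 3 = 14 dBu.
That's 1 dB above the 13 dBu threshold.
Input overshoot = R × output overshoot = 8 dB → input = 13 + 8 = 21 dBu.

21 dBu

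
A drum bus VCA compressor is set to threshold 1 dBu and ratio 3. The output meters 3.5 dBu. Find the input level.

8.5 dBu

Post-compression overshoot = 3.5 − 1 = 2.5 dB.
Input overshoot = R × output overshoot = 7.5 dB → input = 1 + 7.5 = 8.5 dBu.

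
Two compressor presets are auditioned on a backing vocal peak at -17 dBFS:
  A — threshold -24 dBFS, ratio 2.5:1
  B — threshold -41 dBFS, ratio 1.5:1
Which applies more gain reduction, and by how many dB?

B, by 3.8 dB

A: 7 dB over, compressed to 2.8 dB over, so 4.2 dB of GR.
B: 24 dB over, compressed to 16 dB over, so 8 dB of GR.
B applies 3.8 dB more gain reduction.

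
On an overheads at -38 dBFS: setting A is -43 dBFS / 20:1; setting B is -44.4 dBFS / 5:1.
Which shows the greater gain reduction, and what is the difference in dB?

B, by 0.37 dB

A: 5 dB over, compressed to 0.25 dB over, so 4.75 dB of GR.
B: 6.4 dB over, compressed to 1.28 dB over, so 5.12 dB of GR.
B reduces 0.37 dB more.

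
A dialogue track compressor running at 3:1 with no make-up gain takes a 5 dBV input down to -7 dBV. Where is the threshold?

-13 dBV

Input is 18 dB above T (since output overshoot × R = input overshoot: (-7 − T)·3 = 5 − T gives T = -13 dBV).
Check: -13 + (5 − (-13))/3 = -13 + 6 = -7 dBV. ✓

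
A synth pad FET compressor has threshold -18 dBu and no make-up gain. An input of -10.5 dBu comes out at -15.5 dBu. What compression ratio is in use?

3:1

Input overshoot = -10.5 − (-18) = 7.5 dB; output overshoot = -15.5 − (-18) = 2.5 dB.
Ratio = 7.5 / 2.5 = 3.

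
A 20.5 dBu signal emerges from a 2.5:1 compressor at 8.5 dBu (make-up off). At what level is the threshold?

Let T be the threshold. Output overshoot = (input overshoot)/R, so 8.5 − T = (20.5 − T)/2.5.
2.5·(8.5 − T) = 20.5 − T → 1.5·T = 21.25 − 20.5 = 0.75.
T = 0.75/1.5 = 0.5 dBu.

0.5 dBu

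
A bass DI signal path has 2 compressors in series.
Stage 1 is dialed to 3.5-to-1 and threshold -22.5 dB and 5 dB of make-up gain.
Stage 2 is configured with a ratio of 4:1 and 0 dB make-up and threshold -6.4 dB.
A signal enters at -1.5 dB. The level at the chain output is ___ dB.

-11.5 dB

Stage 1: 21 dB above -22.5 dB, reduced 3.5:1 to 6 dB above → -16.5 dB; +5 dB make-up → -11.5 dB.
Stage 2: -11.5 dB is at or below the -6.4 dB threshold — no compression; output -11.5 dB.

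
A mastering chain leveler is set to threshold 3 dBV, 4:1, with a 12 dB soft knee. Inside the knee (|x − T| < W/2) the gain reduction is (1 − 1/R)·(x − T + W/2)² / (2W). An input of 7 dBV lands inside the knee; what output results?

x − T + W/2 = 7 − 3 + 6 = 10.
GR = (1 − 1/4) × 10² / 24 = 0.75 × 100 / 24 = 3.125 dB.
Output = 7 − 3.125 = 3.875 dBV.

3.875 dBV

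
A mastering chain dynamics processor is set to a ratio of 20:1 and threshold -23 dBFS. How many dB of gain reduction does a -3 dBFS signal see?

Overshoot = -3 − (-23) = 20 dB.
At 20:1, output sits 20/20 = 1 dB above threshold.
GR = overshoot in − overshoot out = 20 − 1 = 19 dB.

19 dB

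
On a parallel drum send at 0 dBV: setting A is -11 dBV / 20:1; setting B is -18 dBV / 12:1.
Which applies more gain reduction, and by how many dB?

B, by 6.05 dB

A: GR = 11 − 11/20 = 10.45 dB.
B: GR = 18 − 18/12 = 16.5 dB.
B applies 6.05 dB more gain reduction.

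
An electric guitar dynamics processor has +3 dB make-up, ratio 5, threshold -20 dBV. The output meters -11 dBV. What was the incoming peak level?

Remove make-up: -11 − 3 = -14 dBV.
The compressed level sits -14 − (-20) = 6 dB over threshold.
Input overshoot = R × output overshoot = 30 dB → input = -20 + 30 = 10 dBV.

10 dBV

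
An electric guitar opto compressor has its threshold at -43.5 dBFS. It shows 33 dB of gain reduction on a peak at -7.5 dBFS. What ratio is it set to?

12:1

Input overshoot = -7.5 − (-43.5) = 36 dB.
Output overshoot = 36 − 33 = 3 dB.
Ratio = input overshoot / output overshoot = 36 / 3 = 12.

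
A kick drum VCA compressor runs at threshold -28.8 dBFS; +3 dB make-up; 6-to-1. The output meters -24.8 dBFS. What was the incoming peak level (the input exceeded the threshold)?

Remove make-up: -24.8 − 3 = -27.8 dBFS.
That's 1 dB above the -28.8 dBFS threshold.
Input overshoot = R × output overshoot = 6 dB → input = -28.8 + 6 = -22.8 dBFS.

-22.8 dBFS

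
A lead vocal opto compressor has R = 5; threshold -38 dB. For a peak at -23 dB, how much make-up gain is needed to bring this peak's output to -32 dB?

Overshoot 15 dB → 15/5 = 3 dB after compression, so the compressed level is -38 + 3 = -35 dB.
Make-up = target − compressed = -32 − (-35) = 3 dB.

3 dB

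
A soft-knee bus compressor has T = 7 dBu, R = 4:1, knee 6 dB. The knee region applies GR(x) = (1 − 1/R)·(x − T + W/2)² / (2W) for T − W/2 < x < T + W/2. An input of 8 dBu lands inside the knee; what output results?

7 dBu

x − T + W/2 = 8 − 7 + 3 = 4.
GR = (1 − 1/4) × 4² / 12 = 0.75 × 16 / 12 = 1 dB.
Output = 8 − 1 = 7 dBu.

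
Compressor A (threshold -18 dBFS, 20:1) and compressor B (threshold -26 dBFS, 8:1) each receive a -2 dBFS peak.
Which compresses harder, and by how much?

A: 16 dB over, compressed to 0.8 dB over, so 15.2 dB of GR.
B: 24 dB over, compressed to 3 dB over, so 21 dB of GR.
B reduces 5.8 dB more.

B, by 5.8 dB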